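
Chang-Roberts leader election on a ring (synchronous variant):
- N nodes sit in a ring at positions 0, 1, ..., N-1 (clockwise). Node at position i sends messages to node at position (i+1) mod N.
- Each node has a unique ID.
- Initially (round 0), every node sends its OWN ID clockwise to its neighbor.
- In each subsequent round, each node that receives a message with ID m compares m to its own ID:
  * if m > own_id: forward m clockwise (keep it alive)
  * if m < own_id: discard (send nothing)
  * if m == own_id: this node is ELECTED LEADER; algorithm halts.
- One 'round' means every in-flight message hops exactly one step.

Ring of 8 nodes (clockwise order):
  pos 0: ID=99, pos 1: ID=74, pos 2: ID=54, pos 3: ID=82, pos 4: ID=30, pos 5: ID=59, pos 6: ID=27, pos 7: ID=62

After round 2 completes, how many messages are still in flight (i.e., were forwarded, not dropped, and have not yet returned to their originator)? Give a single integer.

Round 1: pos1(id74) recv 99: fwd; pos2(id54) recv 74: fwd; pos3(id82) recv 54: drop; pos4(id30) recv 82: fwd; pos5(id59) recv 30: drop; pos6(id27) recv 59: fwd; pos7(id62) recv 27: drop; pos0(id99) recv 62: drop
Round 2: pos2(id54) recv 99: fwd; pos3(id82) recv 74: drop; pos5(id59) recv 82: fwd; pos7(id62) recv 59: drop
After round 2: 2 messages still in flight

Answer: 2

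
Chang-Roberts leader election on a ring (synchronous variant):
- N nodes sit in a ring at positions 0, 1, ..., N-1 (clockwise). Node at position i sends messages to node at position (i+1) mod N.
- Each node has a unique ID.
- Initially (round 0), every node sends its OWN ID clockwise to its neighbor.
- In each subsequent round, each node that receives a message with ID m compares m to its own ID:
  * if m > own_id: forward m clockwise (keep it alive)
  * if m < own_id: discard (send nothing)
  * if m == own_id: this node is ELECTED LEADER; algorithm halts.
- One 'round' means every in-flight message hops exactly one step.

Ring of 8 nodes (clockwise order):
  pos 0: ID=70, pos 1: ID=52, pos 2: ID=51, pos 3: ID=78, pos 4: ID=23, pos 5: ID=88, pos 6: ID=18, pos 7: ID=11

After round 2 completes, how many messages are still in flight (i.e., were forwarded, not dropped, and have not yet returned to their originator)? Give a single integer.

Answer: 2

Derivation:
Round 1: pos1(id52) recv 70: fwd; pos2(id51) recv 52: fwd; pos3(id78) recv 51: drop; pos4(id23) recv 78: fwd; pos5(id88) recv 23: drop; pos6(id18) recv 88: fwd; pos7(id11) recv 18: fwd; pos0(id70) recv 11: drop
Round 2: pos2(id51) recv 70: fwd; pos3(id78) recv 52: drop; pos5(id88) recv 78: drop; pos7(id11) recv 88: fwd; pos0(id70) recv 18: drop
After round 2: 2 messages still in flight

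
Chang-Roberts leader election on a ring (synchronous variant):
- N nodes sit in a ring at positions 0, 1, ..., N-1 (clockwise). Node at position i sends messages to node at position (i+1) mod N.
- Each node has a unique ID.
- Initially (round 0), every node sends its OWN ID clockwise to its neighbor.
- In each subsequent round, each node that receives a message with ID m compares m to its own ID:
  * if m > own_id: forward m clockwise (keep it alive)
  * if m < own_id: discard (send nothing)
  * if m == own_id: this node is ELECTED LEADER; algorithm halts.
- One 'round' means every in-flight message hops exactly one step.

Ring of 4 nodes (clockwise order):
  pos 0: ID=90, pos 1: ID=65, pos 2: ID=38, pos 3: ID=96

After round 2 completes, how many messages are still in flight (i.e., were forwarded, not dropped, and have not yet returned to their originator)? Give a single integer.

Answer: 2

Derivation:
Round 1: pos1(id65) recv 90: fwd; pos2(id38) recv 65: fwd; pos3(id96) recv 38: drop; pos0(id90) recv 96: fwd
Round 2: pos2(id38) recv 90: fwd; pos3(id96) recv 65: drop; pos1(id65) recv 96: fwd
After round 2: 2 messages still in flight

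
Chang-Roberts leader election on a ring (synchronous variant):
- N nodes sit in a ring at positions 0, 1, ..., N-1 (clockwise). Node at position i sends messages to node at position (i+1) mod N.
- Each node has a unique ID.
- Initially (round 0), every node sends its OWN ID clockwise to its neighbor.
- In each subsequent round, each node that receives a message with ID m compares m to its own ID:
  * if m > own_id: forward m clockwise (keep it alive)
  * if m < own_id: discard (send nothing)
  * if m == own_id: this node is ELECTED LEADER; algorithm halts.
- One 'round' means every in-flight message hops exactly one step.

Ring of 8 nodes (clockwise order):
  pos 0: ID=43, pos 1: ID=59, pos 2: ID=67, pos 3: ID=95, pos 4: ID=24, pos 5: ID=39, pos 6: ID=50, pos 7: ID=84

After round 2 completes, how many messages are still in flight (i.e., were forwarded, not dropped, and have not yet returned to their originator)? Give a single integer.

Round 1: pos1(id59) recv 43: drop; pos2(id67) recv 59: drop; pos3(id95) recv 67: drop; pos4(id24) recv 95: fwd; pos5(id39) recv 24: drop; pos6(id50) recv 39: drop; pos7(id84) recv 50: drop; pos0(id43) recv 84: fwd
Round 2: pos5(id39) recv 95: fwd; pos1(id59) recv 84: fwd
After round 2: 2 messages still in flight

Answer: 2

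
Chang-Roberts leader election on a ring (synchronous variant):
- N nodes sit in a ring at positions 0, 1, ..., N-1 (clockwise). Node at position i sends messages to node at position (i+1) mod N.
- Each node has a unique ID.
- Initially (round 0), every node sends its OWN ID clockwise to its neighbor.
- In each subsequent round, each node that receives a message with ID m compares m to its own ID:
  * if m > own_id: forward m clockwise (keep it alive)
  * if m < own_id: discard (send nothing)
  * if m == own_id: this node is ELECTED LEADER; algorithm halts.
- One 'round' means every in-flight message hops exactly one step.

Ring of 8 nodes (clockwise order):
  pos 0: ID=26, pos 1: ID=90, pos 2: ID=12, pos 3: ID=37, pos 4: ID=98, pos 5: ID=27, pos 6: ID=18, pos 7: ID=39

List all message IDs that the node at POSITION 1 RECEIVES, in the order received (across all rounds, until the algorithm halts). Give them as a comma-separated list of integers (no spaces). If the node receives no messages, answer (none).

Answer: 26,39,98

Derivation:
Round 1: pos1(id90) recv 26: drop; pos2(id12) recv 90: fwd; pos3(id37) recv 12: drop; pos4(id98) recv 37: drop; pos5(id27) recv 98: fwd; pos6(id18) recv 27: fwd; pos7(id39) recv 18: drop; pos0(id26) recv 39: fwd
Round 2: pos3(id37) recv 90: fwd; pos6(id18) recv 98: fwd; pos7(id39) recv 27: drop; pos1(id90) recv 39: drop
Round 3: pos4(id98) recv 90: drop; pos7(id39) recv 98: fwd
Round 4: pos0(id26) recv 98: fwd
Round 5: pos1(id90) recv 98: fwd
Round 6: pos2(id12) recv 98: fwd
Round 7: pos3(id37) recv 98: fwd
Round 8: pos4(id98) recv 98: ELECTED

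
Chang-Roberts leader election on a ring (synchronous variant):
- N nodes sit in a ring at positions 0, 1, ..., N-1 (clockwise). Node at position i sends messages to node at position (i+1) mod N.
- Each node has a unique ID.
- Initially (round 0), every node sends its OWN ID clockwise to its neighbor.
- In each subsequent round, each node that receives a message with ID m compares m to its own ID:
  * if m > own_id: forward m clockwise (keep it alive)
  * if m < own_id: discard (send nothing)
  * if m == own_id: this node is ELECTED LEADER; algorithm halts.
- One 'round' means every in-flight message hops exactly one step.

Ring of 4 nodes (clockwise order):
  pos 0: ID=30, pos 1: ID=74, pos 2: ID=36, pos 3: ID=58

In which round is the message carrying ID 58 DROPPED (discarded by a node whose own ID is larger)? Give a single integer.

Round 1: pos1(id74) recv 30: drop; pos2(id36) recv 74: fwd; pos3(id58) recv 36: drop; pos0(id30) recv 58: fwd
Round 2: pos3(id58) recv 74: fwd; pos1(id74) recv 58: drop
Round 3: pos0(id30) recv 74: fwd
Round 4: pos1(id74) recv 74: ELECTED
Message ID 58 originates at pos 3; dropped at pos 1 in round 2

Answer: 2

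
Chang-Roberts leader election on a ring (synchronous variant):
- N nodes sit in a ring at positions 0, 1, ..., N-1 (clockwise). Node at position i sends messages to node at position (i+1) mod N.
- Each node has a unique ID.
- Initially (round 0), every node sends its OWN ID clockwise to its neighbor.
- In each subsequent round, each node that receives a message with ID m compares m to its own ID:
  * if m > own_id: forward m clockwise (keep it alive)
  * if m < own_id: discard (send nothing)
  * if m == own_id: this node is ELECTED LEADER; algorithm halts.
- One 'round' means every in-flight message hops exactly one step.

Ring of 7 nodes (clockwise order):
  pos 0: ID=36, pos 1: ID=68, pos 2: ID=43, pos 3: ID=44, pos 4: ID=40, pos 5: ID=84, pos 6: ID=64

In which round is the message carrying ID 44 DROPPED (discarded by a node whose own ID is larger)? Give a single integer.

Round 1: pos1(id68) recv 36: drop; pos2(id43) recv 68: fwd; pos3(id44) recv 43: drop; pos4(id40) recv 44: fwd; pos5(id84) recv 40: drop; pos6(id64) recv 84: fwd; pos0(id36) recv 64: fwd
Round 2: pos3(id44) recv 68: fwd; pos5(id84) recv 44: drop; pos0(id36) recv 84: fwd; pos1(id68) recv 64: drop
Round 3: pos4(id40) recv 68: fwd; pos1(id68) recv 84: fwd
Round 4: pos5(id84) recv 68: drop; pos2(id43) recv 84: fwd
Round 5: pos3(id44) recv 84: fwd
Round 6: pos4(id40) recv 84: fwd
Round 7: pos5(id84) recv 84: ELECTED
Message ID 44 originates at pos 3; dropped at pos 5 in round 2

Answer: 2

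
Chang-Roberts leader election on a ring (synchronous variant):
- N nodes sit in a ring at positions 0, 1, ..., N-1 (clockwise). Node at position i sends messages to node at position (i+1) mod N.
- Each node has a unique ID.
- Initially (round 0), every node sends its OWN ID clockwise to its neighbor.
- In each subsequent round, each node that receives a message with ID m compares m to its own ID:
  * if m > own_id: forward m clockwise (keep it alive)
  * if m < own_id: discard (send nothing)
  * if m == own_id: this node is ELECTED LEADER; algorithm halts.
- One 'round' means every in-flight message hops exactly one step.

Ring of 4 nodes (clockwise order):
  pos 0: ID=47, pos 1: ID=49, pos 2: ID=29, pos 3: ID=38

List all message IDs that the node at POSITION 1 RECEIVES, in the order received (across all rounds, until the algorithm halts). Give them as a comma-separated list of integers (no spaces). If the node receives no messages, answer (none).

Answer: 47,49

Derivation:
Round 1: pos1(id49) recv 47: drop; pos2(id29) recv 49: fwd; pos3(id38) recv 29: drop; pos0(id47) recv 38: drop
Round 2: pos3(id38) recv 49: fwd
Round 3: pos0(id47) recv 49: fwd
Round 4: pos1(id49) recv 49: ELECTED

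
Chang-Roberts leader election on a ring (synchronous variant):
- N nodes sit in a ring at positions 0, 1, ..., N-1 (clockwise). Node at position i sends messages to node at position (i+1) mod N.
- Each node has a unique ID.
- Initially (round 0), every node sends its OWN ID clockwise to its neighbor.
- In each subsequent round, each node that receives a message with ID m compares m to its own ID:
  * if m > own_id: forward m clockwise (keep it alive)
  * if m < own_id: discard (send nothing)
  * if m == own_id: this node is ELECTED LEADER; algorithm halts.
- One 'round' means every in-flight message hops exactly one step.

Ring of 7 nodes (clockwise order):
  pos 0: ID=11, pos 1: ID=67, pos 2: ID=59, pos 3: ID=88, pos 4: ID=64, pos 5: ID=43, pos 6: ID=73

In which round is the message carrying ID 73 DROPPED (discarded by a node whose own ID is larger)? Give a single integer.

Round 1: pos1(id67) recv 11: drop; pos2(id59) recv 67: fwd; pos3(id88) recv 59: drop; pos4(id64) recv 88: fwd; pos5(id43) recv 64: fwd; pos6(id73) recv 43: drop; pos0(id11) recv 73: fwd
Round 2: pos3(id88) recv 67: drop; pos5(id43) recv 88: fwd; pos6(id73) recv 64: drop; pos1(id67) recv 73: fwd
Round 3: pos6(id73) recv 88: fwd; pos2(id59) recv 73: fwd
Round 4: pos0(id11) recv 88: fwd; pos3(id88) recv 73: drop
Round 5: pos1(id67) recv 88: fwd
Round 6: pos2(id59) recv 88: fwd
Round 7: pos3(id88) recv 88: ELECTED
Message ID 73 originates at pos 6; dropped at pos 3 in round 4

Answer: 4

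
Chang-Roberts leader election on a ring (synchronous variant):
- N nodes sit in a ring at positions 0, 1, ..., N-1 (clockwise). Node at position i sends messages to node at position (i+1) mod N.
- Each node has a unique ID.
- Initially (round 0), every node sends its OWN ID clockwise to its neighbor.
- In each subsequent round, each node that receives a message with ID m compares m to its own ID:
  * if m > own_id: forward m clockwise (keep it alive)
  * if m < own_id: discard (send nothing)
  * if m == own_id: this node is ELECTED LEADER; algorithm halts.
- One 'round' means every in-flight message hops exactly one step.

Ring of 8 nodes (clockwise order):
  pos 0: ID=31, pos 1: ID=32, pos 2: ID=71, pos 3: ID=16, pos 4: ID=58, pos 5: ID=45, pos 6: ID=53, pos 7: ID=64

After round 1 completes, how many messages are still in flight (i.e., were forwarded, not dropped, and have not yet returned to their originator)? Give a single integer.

Answer: 3

Derivation:
Round 1: pos1(id32) recv 31: drop; pos2(id71) recv 32: drop; pos3(id16) recv 71: fwd; pos4(id58) recv 16: drop; pos5(id45) recv 58: fwd; pos6(id53) recv 45: drop; pos7(id64) recv 53: drop; pos0(id31) recv 64: fwd
After round 1: 3 messages still in flight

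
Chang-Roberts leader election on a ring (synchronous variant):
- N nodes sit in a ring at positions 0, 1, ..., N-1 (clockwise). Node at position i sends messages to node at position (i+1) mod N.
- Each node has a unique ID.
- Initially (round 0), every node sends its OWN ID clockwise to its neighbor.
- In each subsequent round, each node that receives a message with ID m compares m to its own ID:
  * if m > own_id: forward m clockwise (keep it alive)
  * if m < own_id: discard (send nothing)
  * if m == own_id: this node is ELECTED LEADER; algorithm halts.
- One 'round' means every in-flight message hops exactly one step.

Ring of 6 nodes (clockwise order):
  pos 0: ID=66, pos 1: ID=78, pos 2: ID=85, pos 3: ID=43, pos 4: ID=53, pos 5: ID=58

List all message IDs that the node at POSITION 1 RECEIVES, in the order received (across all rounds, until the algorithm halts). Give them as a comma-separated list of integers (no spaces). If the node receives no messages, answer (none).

Answer: 66,85

Derivation:
Round 1: pos1(id78) recv 66: drop; pos2(id85) recv 78: drop; pos3(id43) recv 85: fwd; pos4(id53) recv 43: drop; pos5(id58) recv 53: drop; pos0(id66) recv 58: drop
Round 2: pos4(id53) recv 85: fwd
Round 3: pos5(id58) recv 85: fwd
Round 4: pos0(id66) recv 85: fwd
Round 5: pos1(id78) recv 85: fwd
Round 6: pos2(id85) recv 85: ELECTED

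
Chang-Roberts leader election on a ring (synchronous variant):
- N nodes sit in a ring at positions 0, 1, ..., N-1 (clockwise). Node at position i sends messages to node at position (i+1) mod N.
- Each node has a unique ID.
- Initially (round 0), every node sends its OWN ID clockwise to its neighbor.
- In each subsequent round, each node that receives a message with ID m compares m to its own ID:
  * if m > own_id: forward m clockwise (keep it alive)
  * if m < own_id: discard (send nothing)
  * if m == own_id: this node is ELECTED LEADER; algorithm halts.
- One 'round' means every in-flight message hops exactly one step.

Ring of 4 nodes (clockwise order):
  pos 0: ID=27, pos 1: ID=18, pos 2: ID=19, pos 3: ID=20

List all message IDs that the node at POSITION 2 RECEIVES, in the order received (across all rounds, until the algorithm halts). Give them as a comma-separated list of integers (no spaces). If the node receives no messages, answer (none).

Answer: 18,27

Derivation:
Round 1: pos1(id18) recv 27: fwd; pos2(id19) recv 18: drop; pos3(id20) recv 19: drop; pos0(id27) recv 20: drop
Round 2: pos2(id19) recv 27: fwd
Round 3: pos3(id20) recv 27: fwd
Round 4: pos0(id27) recv 27: ELECTED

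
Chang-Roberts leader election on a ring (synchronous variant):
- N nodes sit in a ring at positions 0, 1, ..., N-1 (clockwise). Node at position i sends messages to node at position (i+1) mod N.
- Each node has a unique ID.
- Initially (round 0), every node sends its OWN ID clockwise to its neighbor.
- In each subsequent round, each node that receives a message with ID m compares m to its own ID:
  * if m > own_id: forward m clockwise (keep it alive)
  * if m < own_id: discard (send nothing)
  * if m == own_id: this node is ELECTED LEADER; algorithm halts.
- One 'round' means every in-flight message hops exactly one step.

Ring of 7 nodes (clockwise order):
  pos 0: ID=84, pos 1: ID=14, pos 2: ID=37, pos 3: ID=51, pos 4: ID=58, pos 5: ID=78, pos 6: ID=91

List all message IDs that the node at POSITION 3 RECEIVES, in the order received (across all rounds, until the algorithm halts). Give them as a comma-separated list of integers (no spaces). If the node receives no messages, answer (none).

Answer: 37,84,91

Derivation:
Round 1: pos1(id14) recv 84: fwd; pos2(id37) recv 14: drop; pos3(id51) recv 37: drop; pos4(id58) recv 51: drop; pos5(id78) recv 58: drop; pos6(id91) recv 78: drop; pos0(id84) recv 91: fwd
Round 2: pos2(id37) recv 84: fwd; pos1(id14) recv 91: fwd
Round 3: pos3(id51) recv 84: fwd; pos2(id37) recv 91: fwd
Round 4: pos4(id58) recv 84: fwd; pos3(id51) recv 91: fwd
Round 5: pos5(id78) recv 84: fwd; pos4(id58) recv 91: fwd
Round 6: pos6(id91) recv 84: drop; pos5(id78) recv 91: fwd
Round 7: pos6(id91) recv 91: ELECTED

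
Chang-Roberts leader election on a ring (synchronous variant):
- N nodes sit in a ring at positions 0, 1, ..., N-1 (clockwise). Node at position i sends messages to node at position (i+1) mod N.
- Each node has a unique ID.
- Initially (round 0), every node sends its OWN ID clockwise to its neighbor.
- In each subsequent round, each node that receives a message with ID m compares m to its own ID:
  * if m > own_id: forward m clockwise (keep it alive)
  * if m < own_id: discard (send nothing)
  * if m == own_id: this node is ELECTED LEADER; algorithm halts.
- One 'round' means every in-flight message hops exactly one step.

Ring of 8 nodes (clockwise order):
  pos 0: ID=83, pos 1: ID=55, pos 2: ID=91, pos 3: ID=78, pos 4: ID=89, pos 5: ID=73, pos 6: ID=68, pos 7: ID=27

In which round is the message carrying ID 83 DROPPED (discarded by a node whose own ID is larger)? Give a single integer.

Answer: 2

Derivation:
Round 1: pos1(id55) recv 83: fwd; pos2(id91) recv 55: drop; pos3(id78) recv 91: fwd; pos4(id89) recv 78: drop; pos5(id73) recv 89: fwd; pos6(id68) recv 73: fwd; pos7(id27) recv 68: fwd; pos0(id83) recv 27: drop
Round 2: pos2(id91) recv 83: drop; pos4(id89) recv 91: fwd; pos6(id68) recv 89: fwd; pos7(id27) recv 73: fwd; pos0(id83) recv 68: drop
Round 3: pos5(id73) recv 91: fwd; pos7(id27) recv 89: fwd; pos0(id83) recv 73: drop
Round 4: pos6(id68) recv 91: fwd; pos0(id83) recv 89: fwd
Round 5: pos7(id27) recv 91: fwd; pos1(id55) recv 89: fwd
Round 6: pos0(id83) recv 91: fwd; pos2(id91) recv 89: drop
Round 7: pos1(id55) recv 91: fwd
Round 8: pos2(id91) recv 91: ELECTED
Message ID 83 originates at pos 0; dropped at pos 2 in round 2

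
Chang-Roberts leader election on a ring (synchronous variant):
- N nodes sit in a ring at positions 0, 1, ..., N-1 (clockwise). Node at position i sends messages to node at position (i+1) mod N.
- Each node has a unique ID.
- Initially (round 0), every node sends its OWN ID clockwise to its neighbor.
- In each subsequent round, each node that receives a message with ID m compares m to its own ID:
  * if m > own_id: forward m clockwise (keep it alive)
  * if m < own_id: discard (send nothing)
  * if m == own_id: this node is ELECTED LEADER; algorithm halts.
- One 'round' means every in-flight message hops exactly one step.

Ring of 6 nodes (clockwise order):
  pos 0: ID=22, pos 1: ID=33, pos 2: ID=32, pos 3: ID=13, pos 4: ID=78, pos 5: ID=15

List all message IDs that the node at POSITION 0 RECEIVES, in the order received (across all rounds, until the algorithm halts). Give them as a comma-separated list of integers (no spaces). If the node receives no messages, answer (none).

Round 1: pos1(id33) recv 22: drop; pos2(id32) recv 33: fwd; pos3(id13) recv 32: fwd; pos4(id78) recv 13: drop; pos5(id15) recv 78: fwd; pos0(id22) recv 15: drop
Round 2: pos3(id13) recv 33: fwd; pos4(id78) recv 32: drop; pos0(id22) recv 78: fwd
Round 3: pos4(id78) recv 33: drop; pos1(id33) recv 78: fwd
Round 4: pos2(id32) recv 78: fwd
Round 5: pos3(id13) recv 78: fwd
Round 6: pos4(id78) recv 78: ELECTED

Answer: 15,78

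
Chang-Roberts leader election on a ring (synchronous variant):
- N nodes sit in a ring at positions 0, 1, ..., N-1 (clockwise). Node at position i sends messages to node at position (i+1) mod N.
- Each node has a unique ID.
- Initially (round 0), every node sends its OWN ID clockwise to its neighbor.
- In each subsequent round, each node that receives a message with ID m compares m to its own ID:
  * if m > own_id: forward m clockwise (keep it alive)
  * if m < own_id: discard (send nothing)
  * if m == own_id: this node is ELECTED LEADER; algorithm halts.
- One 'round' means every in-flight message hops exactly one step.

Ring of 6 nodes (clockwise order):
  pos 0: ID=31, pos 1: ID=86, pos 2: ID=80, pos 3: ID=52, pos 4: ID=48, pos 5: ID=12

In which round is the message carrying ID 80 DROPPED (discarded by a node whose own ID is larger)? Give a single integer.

Round 1: pos1(id86) recv 31: drop; pos2(id80) recv 86: fwd; pos3(id52) recv 80: fwd; pos4(id48) recv 52: fwd; pos5(id12) recv 48: fwd; pos0(id31) recv 12: drop
Round 2: pos3(id52) recv 86: fwd; pos4(id48) recv 80: fwd; pos5(id12) recv 52: fwd; pos0(id31) recv 48: fwd
Round 3: pos4(id48) recv 86: fwd; pos5(id12) recv 80: fwd; pos0(id31) recv 52: fwd; pos1(id86) recv 48: drop
Round 4: pos5(id12) recv 86: fwd; pos0(id31) recv 80: fwd; pos1(id86) recv 52: drop
Round 5: pos0(id31) recv 86: fwd; pos1(id86) recv 80: drop
Round 6: pos1(id86) recv 86: ELECTED
Message ID 80 originates at pos 2; dropped at pos 1 in round 5

Answer: 5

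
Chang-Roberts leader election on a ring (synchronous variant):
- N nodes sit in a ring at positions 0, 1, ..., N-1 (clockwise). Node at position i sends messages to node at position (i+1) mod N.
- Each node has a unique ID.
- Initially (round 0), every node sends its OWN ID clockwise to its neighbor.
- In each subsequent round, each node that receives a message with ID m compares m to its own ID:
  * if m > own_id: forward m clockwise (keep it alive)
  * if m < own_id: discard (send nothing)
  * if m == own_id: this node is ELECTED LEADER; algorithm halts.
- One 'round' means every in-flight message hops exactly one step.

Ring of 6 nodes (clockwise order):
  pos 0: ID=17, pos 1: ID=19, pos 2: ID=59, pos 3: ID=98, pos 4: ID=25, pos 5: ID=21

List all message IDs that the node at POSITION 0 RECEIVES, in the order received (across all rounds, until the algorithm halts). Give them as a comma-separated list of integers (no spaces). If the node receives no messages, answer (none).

Answer: 21,25,98

Derivation:
Round 1: pos1(id19) recv 17: drop; pos2(id59) recv 19: drop; pos3(id98) recv 59: drop; pos4(id25) recv 98: fwd; pos5(id21) recv 25: fwd; pos0(id17) recv 21: fwd
Round 2: pos5(id21) recv 98: fwd; pos0(id17) recv 25: fwd; pos1(id19) recv 21: fwd
Round 3: pos0(id17) recv 98: fwd; pos1(id19) recv 25: fwd; pos2(id59) recv 21: drop
Round 4: pos1(id19) recv 98: fwd; pos2(id59) recv 25: drop
Round 5: pos2(id59) recv 98: fwd
Round 6: pos3(id98) recv 98: ELECTED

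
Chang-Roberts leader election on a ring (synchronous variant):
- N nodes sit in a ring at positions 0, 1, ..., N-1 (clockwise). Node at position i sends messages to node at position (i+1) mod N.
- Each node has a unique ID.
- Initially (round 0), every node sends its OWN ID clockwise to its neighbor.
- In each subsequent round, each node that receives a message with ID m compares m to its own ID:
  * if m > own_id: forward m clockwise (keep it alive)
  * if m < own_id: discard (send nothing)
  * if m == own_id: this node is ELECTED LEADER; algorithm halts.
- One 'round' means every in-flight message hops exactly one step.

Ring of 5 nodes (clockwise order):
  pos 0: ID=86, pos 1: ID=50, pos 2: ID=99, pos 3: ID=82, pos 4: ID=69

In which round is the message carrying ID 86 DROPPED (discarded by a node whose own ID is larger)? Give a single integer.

Round 1: pos1(id50) recv 86: fwd; pos2(id99) recv 50: drop; pos3(id82) recv 99: fwd; pos4(id69) recv 82: fwd; pos0(id86) recv 69: drop
Round 2: pos2(id99) recv 86: drop; pos4(id69) recv 99: fwd; pos0(id86) recv 82: drop
Round 3: pos0(id86) recv 99: fwd
Round 4: pos1(id50) recv 99: fwd
Round 5: pos2(id99) recv 99: ELECTED
Message ID 86 originates at pos 0; dropped at pos 2 in round 2

Answer: 2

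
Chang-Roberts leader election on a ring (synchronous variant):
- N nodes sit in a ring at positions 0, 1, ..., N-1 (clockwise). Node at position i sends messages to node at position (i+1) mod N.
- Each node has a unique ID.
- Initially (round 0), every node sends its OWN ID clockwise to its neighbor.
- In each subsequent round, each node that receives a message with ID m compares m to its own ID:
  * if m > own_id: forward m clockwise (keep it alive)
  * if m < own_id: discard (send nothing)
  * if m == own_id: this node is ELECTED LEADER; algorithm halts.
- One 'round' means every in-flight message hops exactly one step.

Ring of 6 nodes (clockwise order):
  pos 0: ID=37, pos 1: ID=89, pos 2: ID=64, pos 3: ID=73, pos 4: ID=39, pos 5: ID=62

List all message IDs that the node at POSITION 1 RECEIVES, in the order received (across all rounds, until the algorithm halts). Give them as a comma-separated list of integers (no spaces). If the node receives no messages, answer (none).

Round 1: pos1(id89) recv 37: drop; pos2(id64) recv 89: fwd; pos3(id73) recv 64: drop; pos4(id39) recv 73: fwd; pos5(id62) recv 39: drop; pos0(id37) recv 62: fwd
Round 2: pos3(id73) recv 89: fwd; pos5(id62) recv 73: fwd; pos1(id89) recv 62: drop
Round 3: pos4(id39) recv 89: fwd; pos0(id37) recv 73: fwd
Round 4: pos5(id62) recv 89: fwd; pos1(id89) recv 73: drop
Round 5: pos0(id37) recv 89: fwd
Round 6: pos1(id89) recv 89: ELECTED

Answer: 37,62,73,89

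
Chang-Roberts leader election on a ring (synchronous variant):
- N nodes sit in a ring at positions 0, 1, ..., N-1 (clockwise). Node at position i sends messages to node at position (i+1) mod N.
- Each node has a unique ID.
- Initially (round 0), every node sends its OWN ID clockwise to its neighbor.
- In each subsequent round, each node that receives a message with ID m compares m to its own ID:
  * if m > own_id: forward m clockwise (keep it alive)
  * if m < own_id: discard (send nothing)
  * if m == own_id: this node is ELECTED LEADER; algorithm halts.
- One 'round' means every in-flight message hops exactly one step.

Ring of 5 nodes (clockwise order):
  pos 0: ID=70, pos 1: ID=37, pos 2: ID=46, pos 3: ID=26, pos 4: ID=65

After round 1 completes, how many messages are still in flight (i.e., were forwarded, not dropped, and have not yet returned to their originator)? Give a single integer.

Round 1: pos1(id37) recv 70: fwd; pos2(id46) recv 37: drop; pos3(id26) recv 46: fwd; pos4(id65) recv 26: drop; pos0(id70) recv 65: drop
After round 1: 2 messages still in flight

Answer: 2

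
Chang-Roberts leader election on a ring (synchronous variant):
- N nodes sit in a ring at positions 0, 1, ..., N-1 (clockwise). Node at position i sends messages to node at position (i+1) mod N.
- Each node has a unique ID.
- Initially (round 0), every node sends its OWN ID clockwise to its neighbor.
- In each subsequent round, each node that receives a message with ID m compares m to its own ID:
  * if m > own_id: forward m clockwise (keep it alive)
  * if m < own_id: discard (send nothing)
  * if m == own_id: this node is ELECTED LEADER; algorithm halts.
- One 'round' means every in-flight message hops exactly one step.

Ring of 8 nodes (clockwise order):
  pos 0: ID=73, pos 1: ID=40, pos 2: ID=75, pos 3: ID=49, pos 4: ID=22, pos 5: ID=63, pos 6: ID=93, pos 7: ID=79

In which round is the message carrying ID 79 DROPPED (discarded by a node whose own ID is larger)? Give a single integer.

Answer: 7

Derivation:
Round 1: pos1(id40) recv 73: fwd; pos2(id75) recv 40: drop; pos3(id49) recv 75: fwd; pos4(id22) recv 49: fwd; pos5(id63) recv 22: drop; pos6(id93) recv 63: drop; pos7(id79) recv 93: fwd; pos0(id73) recv 79: fwd
Round 2: pos2(id75) recv 73: drop; pos4(id22) recv 75: fwd; pos5(id63) recv 49: drop; pos0(id73) recv 93: fwd; pos1(id40) recv 79: fwd
Round 3: pos5(id63) recv 75: fwd; pos1(id40) recv 93: fwd; pos2(id75) recv 79: fwd
Round 4: pos6(id93) recv 75: drop; pos2(id75) recv 93: fwd; pos3(id49) recv 79: fwd
Round 5: pos3(id49) recv 93: fwd; pos4(id22) recv 79: fwd
Round 6: pos4(id22) recv 93: fwd; pos5(id63) recv 79: fwd
Round 7: pos5(id63) recv 93: fwd; pos6(id93) recv 79: drop
Round 8: pos6(id93) recv 93: ELECTED
Message ID 79 originates at pos 7; dropped at pos 6 in round 7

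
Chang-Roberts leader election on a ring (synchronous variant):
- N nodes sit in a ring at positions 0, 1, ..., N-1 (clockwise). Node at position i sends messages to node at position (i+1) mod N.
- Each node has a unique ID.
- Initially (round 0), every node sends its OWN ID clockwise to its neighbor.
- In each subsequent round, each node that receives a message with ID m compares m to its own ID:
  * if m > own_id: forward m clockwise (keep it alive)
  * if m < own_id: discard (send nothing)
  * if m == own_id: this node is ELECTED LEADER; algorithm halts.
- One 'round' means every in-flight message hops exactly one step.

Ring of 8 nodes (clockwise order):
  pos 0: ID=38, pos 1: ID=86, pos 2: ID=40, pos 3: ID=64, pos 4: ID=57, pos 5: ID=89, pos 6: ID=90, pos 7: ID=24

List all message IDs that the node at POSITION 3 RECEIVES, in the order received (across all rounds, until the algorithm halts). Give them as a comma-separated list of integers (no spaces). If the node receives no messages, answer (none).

Round 1: pos1(id86) recv 38: drop; pos2(id40) recv 86: fwd; pos3(id64) recv 40: drop; pos4(id57) recv 64: fwd; pos5(id89) recv 57: drop; pos6(id90) recv 89: drop; pos7(id24) recv 90: fwd; pos0(id38) recv 24: drop
Round 2: pos3(id64) recv 86: fwd; pos5(id89) recv 64: drop; pos0(id38) recv 90: fwd
Round 3: pos4(id57) recv 86: fwd; pos1(id86) recv 90: fwd
Round 4: pos5(id89) recv 86: drop; pos2(id40) recv 90: fwd
Round 5: pos3(id64) recv 90: fwd
Round 6: pos4(id57) recv 90: fwd
Round 7: pos5(id89) recv 90: fwd
Round 8: pos6(id90) recv 90: ELECTED

Answer: 40,86,90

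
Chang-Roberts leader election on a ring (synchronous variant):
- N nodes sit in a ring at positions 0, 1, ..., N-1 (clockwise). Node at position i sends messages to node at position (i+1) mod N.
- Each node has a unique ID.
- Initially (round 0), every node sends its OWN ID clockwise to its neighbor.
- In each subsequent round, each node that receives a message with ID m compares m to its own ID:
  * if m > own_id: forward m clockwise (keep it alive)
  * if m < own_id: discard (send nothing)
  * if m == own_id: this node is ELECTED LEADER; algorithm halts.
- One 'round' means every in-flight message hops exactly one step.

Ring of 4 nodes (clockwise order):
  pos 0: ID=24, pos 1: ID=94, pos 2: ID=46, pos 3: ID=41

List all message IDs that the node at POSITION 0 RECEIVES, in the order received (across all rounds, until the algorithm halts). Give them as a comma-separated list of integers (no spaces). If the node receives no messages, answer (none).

Round 1: pos1(id94) recv 24: drop; pos2(id46) recv 94: fwd; pos3(id41) recv 46: fwd; pos0(id24) recv 41: fwd
Round 2: pos3(id41) recv 94: fwd; pos0(id24) recv 46: fwd; pos1(id94) recv 41: drop
Round 3: pos0(id24) recv 94: fwd; pos1(id94) recv 46: drop
Round 4: pos1(id94) recv 94: ELECTED

Answer: 41,46,94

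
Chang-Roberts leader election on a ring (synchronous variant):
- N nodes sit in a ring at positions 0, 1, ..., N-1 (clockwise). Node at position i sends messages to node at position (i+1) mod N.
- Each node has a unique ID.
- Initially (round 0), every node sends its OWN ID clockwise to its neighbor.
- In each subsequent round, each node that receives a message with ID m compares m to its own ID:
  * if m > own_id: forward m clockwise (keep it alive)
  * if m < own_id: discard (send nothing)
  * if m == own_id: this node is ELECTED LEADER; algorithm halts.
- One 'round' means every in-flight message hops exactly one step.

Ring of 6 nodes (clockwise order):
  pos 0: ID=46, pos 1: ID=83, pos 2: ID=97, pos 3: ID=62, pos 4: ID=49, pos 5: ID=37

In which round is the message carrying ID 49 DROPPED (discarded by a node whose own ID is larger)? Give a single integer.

Round 1: pos1(id83) recv 46: drop; pos2(id97) recv 83: drop; pos3(id62) recv 97: fwd; pos4(id49) recv 62: fwd; pos5(id37) recv 49: fwd; pos0(id46) recv 37: drop
Round 2: pos4(id49) recv 97: fwd; pos5(id37) recv 62: fwd; pos0(id46) recv 49: fwd
Round 3: pos5(id37) recv 97: fwd; pos0(id46) recv 62: fwd; pos1(id83) recv 49: drop
Round 4: pos0(id46) recv 97: fwd; pos1(id83) recv 62: drop
Round 5: pos1(id83) recv 97: fwd
Round 6: pos2(id97) recv 97: ELECTED
Message ID 49 originates at pos 4; dropped at pos 1 in round 3

Answer: 3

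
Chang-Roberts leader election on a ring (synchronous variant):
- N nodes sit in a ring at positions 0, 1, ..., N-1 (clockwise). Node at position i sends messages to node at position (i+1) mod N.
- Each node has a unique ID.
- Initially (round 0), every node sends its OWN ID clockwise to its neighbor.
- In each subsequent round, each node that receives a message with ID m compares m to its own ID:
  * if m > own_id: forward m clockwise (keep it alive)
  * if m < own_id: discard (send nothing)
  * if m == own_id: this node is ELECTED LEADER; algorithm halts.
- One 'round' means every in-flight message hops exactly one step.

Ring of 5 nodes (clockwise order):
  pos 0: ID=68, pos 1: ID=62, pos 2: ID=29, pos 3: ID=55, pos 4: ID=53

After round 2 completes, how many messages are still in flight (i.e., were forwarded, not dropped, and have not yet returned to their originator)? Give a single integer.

Round 1: pos1(id62) recv 68: fwd; pos2(id29) recv 62: fwd; pos3(id55) recv 29: drop; pos4(id53) recv 55: fwd; pos0(id68) recv 53: drop
Round 2: pos2(id29) recv 68: fwd; pos3(id55) recv 62: fwd; pos0(id68) recv 55: drop
After round 2: 2 messages still in flight

Answer: 2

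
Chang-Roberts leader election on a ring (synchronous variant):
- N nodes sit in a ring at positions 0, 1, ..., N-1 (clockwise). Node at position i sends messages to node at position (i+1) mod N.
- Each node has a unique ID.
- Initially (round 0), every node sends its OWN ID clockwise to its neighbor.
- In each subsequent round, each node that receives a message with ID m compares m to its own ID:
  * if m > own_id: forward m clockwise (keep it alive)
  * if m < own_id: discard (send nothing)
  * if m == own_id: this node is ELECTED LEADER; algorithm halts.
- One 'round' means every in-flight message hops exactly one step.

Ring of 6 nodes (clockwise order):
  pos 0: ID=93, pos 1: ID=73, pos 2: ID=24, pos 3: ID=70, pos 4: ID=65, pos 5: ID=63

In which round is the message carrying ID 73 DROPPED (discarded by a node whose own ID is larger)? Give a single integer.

Round 1: pos1(id73) recv 93: fwd; pos2(id24) recv 73: fwd; pos3(id70) recv 24: drop; pos4(id65) recv 70: fwd; pos5(id63) recv 65: fwd; pos0(id93) recv 63: drop
Round 2: pos2(id24) recv 93: fwd; pos3(id70) recv 73: fwd; pos5(id63) recv 70: fwd; pos0(id93) recv 65: drop
Round 3: pos3(id70) recv 93: fwd; pos4(id65) recv 73: fwd; pos0(id93) recv 70: drop
Round 4: pos4(id65) recv 93: fwd; pos5(id63) recv 73: fwd
Round 5: pos5(id63) recv 93: fwd; pos0(id93) recv 73: drop
Round 6: pos0(id93) recv 93: ELECTED
Message ID 73 originates at pos 1; dropped at pos 0 in round 5

Answer: 5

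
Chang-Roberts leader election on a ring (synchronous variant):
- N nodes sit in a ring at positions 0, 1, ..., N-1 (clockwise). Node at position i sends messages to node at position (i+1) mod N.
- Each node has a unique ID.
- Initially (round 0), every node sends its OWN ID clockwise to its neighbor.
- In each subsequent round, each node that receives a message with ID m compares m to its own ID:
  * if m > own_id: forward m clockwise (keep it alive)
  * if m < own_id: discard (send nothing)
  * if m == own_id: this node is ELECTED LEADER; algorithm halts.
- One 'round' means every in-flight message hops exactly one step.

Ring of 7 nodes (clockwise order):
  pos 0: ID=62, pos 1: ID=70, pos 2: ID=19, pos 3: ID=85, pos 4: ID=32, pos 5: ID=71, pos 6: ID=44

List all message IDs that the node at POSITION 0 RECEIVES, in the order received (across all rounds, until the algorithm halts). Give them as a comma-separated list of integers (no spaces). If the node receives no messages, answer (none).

Answer: 44,71,85

Derivation:
Round 1: pos1(id70) recv 62: drop; pos2(id19) recv 70: fwd; pos3(id85) recv 19: drop; pos4(id32) recv 85: fwd; pos5(id71) recv 32: drop; pos6(id44) recv 71: fwd; pos0(id62) recv 44: drop
Round 2: pos3(id85) recv 70: drop; pos5(id71) recv 85: fwd; pos0(id62) recv 71: fwd
Round 3: pos6(id44) recv 85: fwd; pos1(id70) recv 71: fwd
Round 4: pos0(id62) recv 85: fwd; pos2(id19) recv 71: fwd
Round 5: pos1(id70) recv 85: fwd; pos3(id85) recv 71: drop
Round 6: pos2(id19) recv 85: fwd
Round 7: pos3(id85) recv 85: ELECTED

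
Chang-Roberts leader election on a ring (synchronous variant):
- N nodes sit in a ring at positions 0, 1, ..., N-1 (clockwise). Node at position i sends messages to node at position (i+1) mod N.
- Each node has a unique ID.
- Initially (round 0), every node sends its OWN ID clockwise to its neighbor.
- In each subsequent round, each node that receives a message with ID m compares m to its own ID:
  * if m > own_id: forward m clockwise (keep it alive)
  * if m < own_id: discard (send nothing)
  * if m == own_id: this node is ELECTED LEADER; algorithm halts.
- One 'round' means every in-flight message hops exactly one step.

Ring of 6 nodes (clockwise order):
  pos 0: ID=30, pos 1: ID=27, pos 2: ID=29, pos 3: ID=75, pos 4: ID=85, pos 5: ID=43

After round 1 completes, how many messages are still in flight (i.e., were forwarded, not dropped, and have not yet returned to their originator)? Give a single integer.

Round 1: pos1(id27) recv 30: fwd; pos2(id29) recv 27: drop; pos3(id75) recv 29: drop; pos4(id85) recv 75: drop; pos5(id43) recv 85: fwd; pos0(id30) recv 43: fwd
After round 1: 3 messages still in flight

Answer: 3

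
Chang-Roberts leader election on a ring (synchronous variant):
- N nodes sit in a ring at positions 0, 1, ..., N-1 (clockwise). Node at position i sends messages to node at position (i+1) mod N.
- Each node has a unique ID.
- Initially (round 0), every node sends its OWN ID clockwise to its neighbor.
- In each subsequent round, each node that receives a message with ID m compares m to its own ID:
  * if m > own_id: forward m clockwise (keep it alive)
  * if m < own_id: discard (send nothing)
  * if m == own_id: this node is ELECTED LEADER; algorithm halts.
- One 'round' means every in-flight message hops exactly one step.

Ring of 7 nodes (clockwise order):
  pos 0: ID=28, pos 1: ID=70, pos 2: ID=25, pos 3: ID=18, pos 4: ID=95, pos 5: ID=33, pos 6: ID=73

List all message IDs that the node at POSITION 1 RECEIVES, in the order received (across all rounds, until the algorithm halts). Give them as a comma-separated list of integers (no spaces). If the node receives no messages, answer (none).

Answer: 28,73,95

Derivation:
Round 1: pos1(id70) recv 28: drop; pos2(id25) recv 70: fwd; pos3(id18) recv 25: fwd; pos4(id95) recv 18: drop; pos5(id33) recv 95: fwd; pos6(id73) recv 33: drop; pos0(id28) recv 73: fwd
Round 2: pos3(id18) recv 70: fwd; pos4(id95) recv 25: drop; pos6(id73) recv 95: fwd; pos1(id70) recv 73: fwd
Round 3: pos4(id95) recv 70: drop; pos0(id28) recv 95: fwd; pos2(id25) recv 73: fwd
Round 4: pos1(id70) recv 95: fwd; pos3(id18) recv 73: fwd
Round 5: pos2(id25) recv 95: fwd; pos4(id95) recv 73: drop
Round 6: pos3(id18) recv 95: fwd
Round 7: pos4(id95) recv 95: ELECTED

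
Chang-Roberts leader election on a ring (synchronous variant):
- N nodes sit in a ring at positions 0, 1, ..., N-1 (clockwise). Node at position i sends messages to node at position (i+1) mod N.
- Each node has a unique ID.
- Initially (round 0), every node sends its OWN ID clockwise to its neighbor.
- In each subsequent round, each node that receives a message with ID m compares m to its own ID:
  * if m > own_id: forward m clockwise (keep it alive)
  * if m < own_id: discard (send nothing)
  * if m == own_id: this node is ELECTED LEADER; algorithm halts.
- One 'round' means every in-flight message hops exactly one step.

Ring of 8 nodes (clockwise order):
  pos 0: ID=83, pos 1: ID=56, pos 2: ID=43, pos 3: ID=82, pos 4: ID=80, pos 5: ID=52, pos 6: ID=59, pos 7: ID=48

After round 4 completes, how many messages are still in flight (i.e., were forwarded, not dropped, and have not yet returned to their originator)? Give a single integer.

Round 1: pos1(id56) recv 83: fwd; pos2(id43) recv 56: fwd; pos3(id82) recv 43: drop; pos4(id80) recv 82: fwd; pos5(id52) recv 80: fwd; pos6(id59) recv 52: drop; pos7(id48) recv 59: fwd; pos0(id83) recv 48: drop
Round 2: pos2(id43) recv 83: fwd; pos3(id82) recv 56: drop; pos5(id52) recv 82: fwd; pos6(id59) recv 80: fwd; pos0(id83) recv 59: drop
Round 3: pos3(id82) recv 83: fwd; pos6(id59) recv 82: fwd; pos7(id48) recv 80: fwd
Round 4: pos4(id80) recv 83: fwd; pos7(id48) recv 82: fwd; pos0(id83) recv 80: drop
After round 4: 2 messages still in flight

Answer: 2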